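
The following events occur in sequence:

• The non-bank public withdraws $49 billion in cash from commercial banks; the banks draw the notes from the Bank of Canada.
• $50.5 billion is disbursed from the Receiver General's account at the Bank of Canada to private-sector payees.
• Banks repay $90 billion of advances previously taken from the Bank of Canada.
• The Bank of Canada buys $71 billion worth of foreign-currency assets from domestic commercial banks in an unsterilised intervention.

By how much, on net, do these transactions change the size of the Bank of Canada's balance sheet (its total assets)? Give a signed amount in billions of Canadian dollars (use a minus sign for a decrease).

-$19 billion

Bank of Canada balance sheet:
  Assets:      Loans to banks −$90B, Foreign assets +$71B
  Liabilities: Bank reserves −$17.5B, Currency in circulation +$49B, Government deposits −$50.5B
Commercial banking system:
  Assets:      Reserves at CB −$17.5B, Foreign assets −$71B
  Liabilities: Checkable deposits +$1.5B, Borrowings from CB −$90B
Change in total Bank of Canada assets = -$19 billion.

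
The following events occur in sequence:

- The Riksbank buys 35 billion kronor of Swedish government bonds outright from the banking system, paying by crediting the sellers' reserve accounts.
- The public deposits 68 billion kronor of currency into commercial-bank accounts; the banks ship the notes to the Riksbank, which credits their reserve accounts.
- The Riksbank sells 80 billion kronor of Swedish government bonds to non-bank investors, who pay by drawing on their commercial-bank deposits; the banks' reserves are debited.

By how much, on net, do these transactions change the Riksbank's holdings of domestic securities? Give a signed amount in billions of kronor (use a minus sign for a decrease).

-45 billion

OMO purchase (from banks) 35 billion kronor: securities added to the Riksbank's portfolio → +35B.
Currency deposit 68 billion kronor: the Riksbank's securities portfolio is untouched → 0.
Asset sale (to non-banks) 80 billion kronor: securities removed from the Riksbank's portfolio → −80B.
Net: 35 + 0 − 80 = -45 billion.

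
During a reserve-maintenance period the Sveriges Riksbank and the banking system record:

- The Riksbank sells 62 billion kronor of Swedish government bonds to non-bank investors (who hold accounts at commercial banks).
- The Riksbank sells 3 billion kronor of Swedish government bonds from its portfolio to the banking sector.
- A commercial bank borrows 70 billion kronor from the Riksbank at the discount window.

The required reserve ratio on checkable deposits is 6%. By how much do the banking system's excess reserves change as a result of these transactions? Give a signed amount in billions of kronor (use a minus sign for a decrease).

+8.72 billion

Asset sale (to non-banks) 62 billion kronor: reserves −62B, deposits −62B.
OMO sale (to banks) 3 billion kronor: reserves −3B, deposits 0.
Discount-window loan 70 billion kronor: reserves +70B, deposits 0.
Totals: Δreserves = +5B, Δdeposits = −62B.
Δrequired reserves = 6% × −62B = −3.72B.
Δexcess reserves = Δreserves − Δrequired = +5B − (−3.72B) = +8.72 billion.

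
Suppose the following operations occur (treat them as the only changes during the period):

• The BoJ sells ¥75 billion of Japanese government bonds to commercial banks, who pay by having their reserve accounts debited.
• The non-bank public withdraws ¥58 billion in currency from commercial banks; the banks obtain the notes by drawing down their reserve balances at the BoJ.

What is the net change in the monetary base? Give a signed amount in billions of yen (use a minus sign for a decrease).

-¥75 billion

BoJ balance sheet:
  Assets:      Securities −¥75B
  Liabilities: Bank reserves −¥133B, Currency in circulation +¥58B
Monetary base = currency + reserves: +¥58B + (−¥133B) = -¥75 billion.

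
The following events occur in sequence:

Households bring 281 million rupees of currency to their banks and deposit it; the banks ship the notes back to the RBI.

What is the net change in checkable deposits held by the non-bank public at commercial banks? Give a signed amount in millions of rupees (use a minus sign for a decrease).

RBI balance sheet:
  Assets:      no change
  Liabilities: Bank reserves +281M, Currency in circulation −281M
Commercial banking system:
  Assets:      Reserves at CB +281M
  Liabilities: Checkable deposits +281M
So the change in checkable deposits held by the non-bank public at commercial banks is +281 million.

+281 million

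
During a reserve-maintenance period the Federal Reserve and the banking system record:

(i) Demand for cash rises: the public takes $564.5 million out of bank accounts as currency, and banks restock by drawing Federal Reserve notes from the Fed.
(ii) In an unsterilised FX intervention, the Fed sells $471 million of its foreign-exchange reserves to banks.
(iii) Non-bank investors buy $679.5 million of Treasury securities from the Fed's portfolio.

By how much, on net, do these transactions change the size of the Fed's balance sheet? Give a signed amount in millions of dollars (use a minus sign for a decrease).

Fed balance sheet:
  Assets:      Securities −$679.5M, Foreign assets −$471M
  Liabilities: Bank reserves −$1715M, Currency in circulation +$564.5M
Commercial banking system:
  Assets:      Reserves at CB −$1715M, Foreign assets +$471M
  Liabilities: Checkable deposits −$1244M
Change in total Fed assets = -$1150.5 million.

-$1150.5 million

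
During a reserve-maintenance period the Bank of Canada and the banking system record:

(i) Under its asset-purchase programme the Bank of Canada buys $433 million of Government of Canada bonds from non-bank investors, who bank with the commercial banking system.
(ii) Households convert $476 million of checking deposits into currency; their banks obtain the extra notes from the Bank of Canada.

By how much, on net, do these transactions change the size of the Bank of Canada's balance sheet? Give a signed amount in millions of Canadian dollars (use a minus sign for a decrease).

Asset purchase (from non-banks) $433 million: a Bank of Canada asset is acquired → +$433M.
Currency withdrawal $476 million: only the composition of liabilities changes → 0.
Net: 433 + 0 = +$433 million.

+$433 million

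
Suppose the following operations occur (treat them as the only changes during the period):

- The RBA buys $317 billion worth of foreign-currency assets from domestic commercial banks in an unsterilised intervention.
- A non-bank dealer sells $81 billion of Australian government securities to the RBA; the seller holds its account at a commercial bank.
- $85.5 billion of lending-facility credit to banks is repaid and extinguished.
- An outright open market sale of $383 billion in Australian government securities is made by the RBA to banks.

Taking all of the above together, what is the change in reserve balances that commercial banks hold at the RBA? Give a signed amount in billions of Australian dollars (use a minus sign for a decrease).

-$70.5 billion

RBA balance sheet:
  Assets:      Securities −$302B, Loans to banks −$85.5B, Foreign assets +$317B
  Liabilities: Bank reserves −$70.5B
So the change in reserve balances that commercial banks hold at the RBA is -$70.5 billion.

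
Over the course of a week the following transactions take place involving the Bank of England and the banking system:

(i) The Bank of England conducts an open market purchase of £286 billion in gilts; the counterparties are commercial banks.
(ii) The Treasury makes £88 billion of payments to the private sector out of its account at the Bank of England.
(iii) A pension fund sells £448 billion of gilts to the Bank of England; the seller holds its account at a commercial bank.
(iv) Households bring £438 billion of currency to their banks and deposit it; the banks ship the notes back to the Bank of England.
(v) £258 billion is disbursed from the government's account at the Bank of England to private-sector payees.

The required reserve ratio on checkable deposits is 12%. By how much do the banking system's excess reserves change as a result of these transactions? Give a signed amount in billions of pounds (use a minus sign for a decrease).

+£1370.16 billion

OMO purchase (from banks) £286 billion: reserves +£286B, deposits 0.
Government spending £88 billion: reserves +£88B, deposits +£88B.
Asset purchase (from non-banks) £448 billion: reserves +£448B, deposits +£448B.
Currency deposit £438 billion: reserves +£438B, deposits +£438B.
Government spending £258 billion: reserves +£258B, deposits +£258B.
Totals: Δreserves = +£1518B, Δdeposits = +£1232B.
Δrequired reserves = 12% × +£1232B = +£147.84B.
Δexcess reserves = Δreserves − Δrequired = +£1518B − (+£147.84B) = +£1370.16 billion.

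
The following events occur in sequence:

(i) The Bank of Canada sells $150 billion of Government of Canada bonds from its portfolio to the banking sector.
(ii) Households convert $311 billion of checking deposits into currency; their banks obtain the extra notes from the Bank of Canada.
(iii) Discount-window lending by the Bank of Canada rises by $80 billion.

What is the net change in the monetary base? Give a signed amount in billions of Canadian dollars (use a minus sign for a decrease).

OMO sale (to banks) $150 billion: Bank of Canada balance sheet contracts → −$150B.
Currency withdrawal $311 billion: just a shift between currency and reserves — both are base money → 0.
Discount-window loan $80 billion: Bank of Canada balance sheet expands → +$80B.
Net: −150 + 0 + 80 = -$70 billion.

-$70 billion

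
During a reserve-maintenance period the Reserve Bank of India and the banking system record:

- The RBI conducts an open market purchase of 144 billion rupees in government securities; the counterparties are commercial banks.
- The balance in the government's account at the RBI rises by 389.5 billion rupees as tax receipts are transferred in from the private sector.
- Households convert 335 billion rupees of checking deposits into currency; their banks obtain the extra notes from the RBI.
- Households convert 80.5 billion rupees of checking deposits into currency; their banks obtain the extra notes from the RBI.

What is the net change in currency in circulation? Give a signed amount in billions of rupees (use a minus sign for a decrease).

+415.5 billion

OMO purchase (from banks) 144 billion rupees: no currency enters or leaves circulation → 0.
Government account inflow 389.5 billion rupees: no currency enters or leaves circulation → 0.
Currency withdrawal 335 billion rupees: notes leave the central bank → +335B.
Currency withdrawal 80.5 billion rupees: notes leave the central bank → +80.5B.
Net: 0 + 0 + 335 + 80.5 = +415.5 billion.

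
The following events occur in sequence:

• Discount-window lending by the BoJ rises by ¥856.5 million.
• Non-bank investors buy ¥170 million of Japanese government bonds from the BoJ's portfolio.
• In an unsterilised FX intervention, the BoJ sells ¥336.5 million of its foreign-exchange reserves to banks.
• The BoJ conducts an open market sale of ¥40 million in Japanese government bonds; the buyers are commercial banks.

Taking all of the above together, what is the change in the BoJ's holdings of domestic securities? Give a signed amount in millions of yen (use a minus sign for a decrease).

-¥210 million

Discount-window loan ¥856.5 million: the BoJ's securities portfolio is untouched → 0.
Asset sale (to non-banks) ¥170 million: securities removed from the BoJ's portfolio → −¥170M.
FX sale ¥336.5 million: the BoJ's securities portfolio is untouched → 0.
OMO sale (to banks) ¥40 million: securities removed from the BoJ's portfolio → −¥40M.
Net: 0 − 170 + 0 − 40 = -¥210 million.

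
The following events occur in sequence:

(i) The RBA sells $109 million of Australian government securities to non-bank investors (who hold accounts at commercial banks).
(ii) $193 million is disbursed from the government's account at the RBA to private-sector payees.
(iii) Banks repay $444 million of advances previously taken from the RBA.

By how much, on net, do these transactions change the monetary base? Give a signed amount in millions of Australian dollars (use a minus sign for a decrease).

-$360 million

RBA balance sheet:
  Assets:      Securities −$109M, Loans to banks −$444M
  Liabilities: Bank reserves −$360M, Government deposits −$193M
Commercial banking system:
  Assets:      Reserves at CB −$360M
  Liabilities: Checkable deposits +$84M, Borrowings from CB −$444M
Monetary base = currency + reserves: 0 + (−$360M) = -$360 million.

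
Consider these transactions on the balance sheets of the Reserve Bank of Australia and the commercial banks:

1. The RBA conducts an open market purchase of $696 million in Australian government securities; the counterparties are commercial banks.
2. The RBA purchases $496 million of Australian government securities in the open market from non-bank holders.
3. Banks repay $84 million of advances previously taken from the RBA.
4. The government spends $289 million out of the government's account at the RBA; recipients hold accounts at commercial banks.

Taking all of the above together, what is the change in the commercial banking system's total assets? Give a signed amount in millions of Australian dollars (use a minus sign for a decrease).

OMO purchase (from banks) $696 million: just an asset swap on bank balance sheets → 0.
Asset purchase (from non-banks) $496 million: bank balance sheets expand → +$496M.
Discount-window repayment $84 million: bank balance sheets shrink → −$84M.
Government spending $289 million: bank balance sheets expand → +$289M.
Net: 0 + 496 − 84 + 289 = +$701 million.

+$701 million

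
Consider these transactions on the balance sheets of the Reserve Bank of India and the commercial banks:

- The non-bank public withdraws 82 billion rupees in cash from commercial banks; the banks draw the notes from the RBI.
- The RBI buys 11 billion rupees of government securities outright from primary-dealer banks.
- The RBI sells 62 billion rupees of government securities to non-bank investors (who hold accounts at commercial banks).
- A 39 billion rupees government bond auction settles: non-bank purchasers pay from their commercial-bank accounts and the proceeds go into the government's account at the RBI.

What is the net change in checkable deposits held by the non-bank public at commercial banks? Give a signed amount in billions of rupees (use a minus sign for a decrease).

RBI balance sheet:
  Assets:      Securities −51B
  Liabilities: Bank reserves −172B, Currency in circulation +82B, Government deposits +39B
Commercial banking system:
  Assets:      Reserves at CB −172B, Securities −11B
  Liabilities: Checkable deposits −183B
So the change in checkable deposits held by the non-bank public at commercial banks is -183 billion.

-183 billion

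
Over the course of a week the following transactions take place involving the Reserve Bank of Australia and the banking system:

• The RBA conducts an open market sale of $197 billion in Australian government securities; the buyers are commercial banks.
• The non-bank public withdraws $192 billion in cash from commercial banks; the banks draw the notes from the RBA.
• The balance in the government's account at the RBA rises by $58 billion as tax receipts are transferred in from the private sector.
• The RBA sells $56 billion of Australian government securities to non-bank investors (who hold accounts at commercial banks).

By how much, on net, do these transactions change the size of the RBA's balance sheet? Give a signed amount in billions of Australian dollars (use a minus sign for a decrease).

-$253 billion

OMO sale (to banks) $197 billion: an RBA asset is shed → −$197B.
Currency withdrawal $192 billion: only the composition of liabilities changes → 0.
Government account inflow $58 billion: only the composition of liabilities changes → 0.
Asset sale (to non-banks) $56 billion: an RBA asset is shed → −$56B.
Net: −197 + 0 + 0 − 56 = -$253 billion.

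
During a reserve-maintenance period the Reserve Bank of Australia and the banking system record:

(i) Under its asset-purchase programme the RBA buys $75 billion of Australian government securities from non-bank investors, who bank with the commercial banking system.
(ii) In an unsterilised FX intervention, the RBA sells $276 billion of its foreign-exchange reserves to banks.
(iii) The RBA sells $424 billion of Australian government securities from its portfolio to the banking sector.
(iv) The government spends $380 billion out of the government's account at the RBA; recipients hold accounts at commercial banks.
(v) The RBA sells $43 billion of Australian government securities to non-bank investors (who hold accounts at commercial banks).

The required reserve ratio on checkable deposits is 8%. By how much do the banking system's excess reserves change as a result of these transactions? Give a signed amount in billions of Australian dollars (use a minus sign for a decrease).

-$320.96 billion

Asset purchase (from non-banks) $75 billion: reserves +$75B, deposits +$75B.
FX sale $276 billion: reserves −$276B, deposits 0.
OMO sale (to banks) $424 billion: reserves −$424B, deposits 0.
Government spending $380 billion: reserves +$380B, deposits +$380B.
Asset sale (to non-banks) $43 billion: reserves −$43B, deposits −$43B.
Totals: Δreserves = −$288B, Δdeposits = +$412B.
Δrequired reserves = 8% × +$412B = +$32.96B.
Δexcess reserves = Δreserves − Δrequired = −$288B − (+$32.96B) = -$320.96 billion.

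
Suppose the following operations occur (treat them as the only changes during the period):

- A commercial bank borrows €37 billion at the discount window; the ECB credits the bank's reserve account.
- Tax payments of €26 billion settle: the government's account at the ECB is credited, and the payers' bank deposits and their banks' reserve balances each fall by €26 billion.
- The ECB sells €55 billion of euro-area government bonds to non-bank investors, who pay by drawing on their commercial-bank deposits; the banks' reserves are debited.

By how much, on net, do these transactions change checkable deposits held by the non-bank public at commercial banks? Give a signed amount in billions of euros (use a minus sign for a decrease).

ECB balance sheet:
  Assets:      Securities −€55B, Loans to banks +€37B
  Liabilities: Bank reserves −€44B, Government deposits +€26B
Commercial banking system:
  Assets:      Reserves at CB −€44B
  Liabilities: Checkable deposits −€81B, Borrowings from CB +€37B
So the change in checkable deposits held by the non-bank public at commercial banks is -€81 billion.

-€81 billion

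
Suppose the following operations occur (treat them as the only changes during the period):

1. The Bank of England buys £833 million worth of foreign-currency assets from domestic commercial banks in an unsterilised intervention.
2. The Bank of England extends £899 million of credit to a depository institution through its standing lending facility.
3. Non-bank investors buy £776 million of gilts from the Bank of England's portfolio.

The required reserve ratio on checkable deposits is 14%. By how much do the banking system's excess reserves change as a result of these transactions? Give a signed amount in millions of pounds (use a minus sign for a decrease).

+£1064.64 million

FX purchase £833 million: reserves +£833M, deposits 0.
Discount-window loan £899 million: reserves +£899M, deposits 0.
Asset sale (to non-banks) £776 million: reserves −£776M, deposits −£776M.
Totals: Δreserves = +£956M, Δdeposits = −£776M.
Δrequired reserves = 14% × −£776M = −£108.64M.
Δexcess reserves = Δreserves − Δrequired = +£956M − (−£108.64M) = +£1064.64 million.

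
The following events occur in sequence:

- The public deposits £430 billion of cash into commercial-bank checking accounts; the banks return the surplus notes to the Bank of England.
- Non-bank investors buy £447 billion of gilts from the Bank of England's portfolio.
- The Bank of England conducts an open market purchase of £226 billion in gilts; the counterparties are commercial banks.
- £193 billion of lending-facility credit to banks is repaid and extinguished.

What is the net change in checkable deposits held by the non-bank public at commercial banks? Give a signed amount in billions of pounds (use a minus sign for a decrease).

Currency deposit £430 billion: non-bank counterparties' bank balances rise → +£430B.
Asset sale (to non-banks) £447 billion: non-bank counterparties' bank balances fall → −£447B.
OMO purchase (from banks) £226 billion: the counterparty is a bank, so public deposits are unchanged → 0.
Discount-window repayment £193 billion: the counterparty is a bank, so public deposits are unchanged → 0.
Net: 430 − 447 + 0 + 0 = -£17 billion.

-£17 billion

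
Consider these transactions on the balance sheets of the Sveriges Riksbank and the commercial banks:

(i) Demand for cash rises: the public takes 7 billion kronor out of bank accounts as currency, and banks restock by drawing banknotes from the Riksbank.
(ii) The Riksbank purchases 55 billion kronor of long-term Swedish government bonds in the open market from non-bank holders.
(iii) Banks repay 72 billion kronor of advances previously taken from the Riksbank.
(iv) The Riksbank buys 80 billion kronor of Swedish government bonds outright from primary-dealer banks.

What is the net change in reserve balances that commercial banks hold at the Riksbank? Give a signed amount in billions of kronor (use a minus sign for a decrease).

Currency withdrawal 7 billion kronor: banks swap reserves for currency → −7B.
Asset purchase (from non-banks) 55 billion kronor: the Riksbank pays by crediting reserve accounts → +55B.
Discount-window repayment 72 billion kronor: repayment is debited from reserves → −72B.
OMO purchase (from banks) 80 billion kronor: the Riksbank pays by crediting reserve accounts → +80B.
Net: −7 + 55 − 72 + 80 = +56 billion.

+56 billion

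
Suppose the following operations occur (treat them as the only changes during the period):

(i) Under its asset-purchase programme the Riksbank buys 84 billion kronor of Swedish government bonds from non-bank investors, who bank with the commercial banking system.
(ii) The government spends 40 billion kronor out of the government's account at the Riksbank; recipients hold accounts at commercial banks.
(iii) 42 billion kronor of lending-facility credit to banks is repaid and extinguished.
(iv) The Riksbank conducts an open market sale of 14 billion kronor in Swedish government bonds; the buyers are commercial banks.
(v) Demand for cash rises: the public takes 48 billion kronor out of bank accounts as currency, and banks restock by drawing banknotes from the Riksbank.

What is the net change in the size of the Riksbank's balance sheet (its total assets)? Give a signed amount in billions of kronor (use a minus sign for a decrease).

+28 billion

Asset purchase (from non-banks) 84 billion kronor: a Riksbank asset is acquired → +84B.
Government spending 40 billion kronor: only the composition of liabilities changes → 0.
Discount-window repayment 42 billion kronor: a Riksbank asset is shed → −42B.
OMO sale (to banks) 14 billion kronor: a Riksbank asset is shed → −14B.
Currency withdrawal 48 billion kronor: only the composition of liabilities changes → 0.
Net: 84 + 0 − 42 − 14 + 0 = +28 billion.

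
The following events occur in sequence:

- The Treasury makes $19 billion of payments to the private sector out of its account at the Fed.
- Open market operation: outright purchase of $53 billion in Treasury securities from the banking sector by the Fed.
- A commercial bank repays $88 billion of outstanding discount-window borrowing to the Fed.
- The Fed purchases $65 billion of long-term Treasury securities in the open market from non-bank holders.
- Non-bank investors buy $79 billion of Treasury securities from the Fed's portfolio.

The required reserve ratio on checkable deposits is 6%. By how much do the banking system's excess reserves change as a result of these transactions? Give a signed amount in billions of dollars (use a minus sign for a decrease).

Government spending $19 billion: reserves +$19B, deposits +$19B.
OMO purchase (from banks) $53 billion: reserves +$53B, deposits 0.
Discount-window repayment $88 billion: reserves −$88B, deposits 0.
Asset purchase (from non-banks) $65 billion: reserves +$65B, deposits +$65B.
Asset sale (to non-banks) $79 billion: reserves −$79B, deposits −$79B.
Totals: Δreserves = −$30B, Δdeposits = +$5B.
Δrequired reserves = 6% × +$5B = +$0.3B.
Δexcess reserves = Δreserves − Δrequired = −$30B − (+$0.3B) = -$30.3 billion.

-$30.3 billion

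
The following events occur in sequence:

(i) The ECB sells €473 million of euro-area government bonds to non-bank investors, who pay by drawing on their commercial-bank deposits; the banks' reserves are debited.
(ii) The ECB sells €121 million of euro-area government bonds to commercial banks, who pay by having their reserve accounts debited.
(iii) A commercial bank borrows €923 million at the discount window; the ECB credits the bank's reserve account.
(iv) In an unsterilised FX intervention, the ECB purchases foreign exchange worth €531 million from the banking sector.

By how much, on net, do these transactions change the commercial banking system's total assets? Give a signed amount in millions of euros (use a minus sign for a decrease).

Asset sale (to non-banks) €473 million: bank balance sheets shrink → −€473M.
OMO sale (to banks) €121 million: just an asset swap on bank balance sheets → 0.
Discount-window loan €923 million: bank balance sheets expand → +€923M.
FX purchase €531 million: just an asset swap on bank balance sheets → 0.
Net: −473 + 0 + 923 + 0 = +€450 million.

+€450 million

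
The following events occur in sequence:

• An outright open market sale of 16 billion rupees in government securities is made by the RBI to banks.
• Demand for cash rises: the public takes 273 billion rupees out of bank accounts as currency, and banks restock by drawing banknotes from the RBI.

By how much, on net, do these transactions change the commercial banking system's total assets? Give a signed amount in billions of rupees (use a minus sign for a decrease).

OMO sale (to banks) 16 billion rupees: just an asset swap on bank balance sheets → 0.
Currency withdrawal 273 billion rupees: bank balance sheets shrink → −273B.
Net: 0 − 273 = -273 billion.

-273 billion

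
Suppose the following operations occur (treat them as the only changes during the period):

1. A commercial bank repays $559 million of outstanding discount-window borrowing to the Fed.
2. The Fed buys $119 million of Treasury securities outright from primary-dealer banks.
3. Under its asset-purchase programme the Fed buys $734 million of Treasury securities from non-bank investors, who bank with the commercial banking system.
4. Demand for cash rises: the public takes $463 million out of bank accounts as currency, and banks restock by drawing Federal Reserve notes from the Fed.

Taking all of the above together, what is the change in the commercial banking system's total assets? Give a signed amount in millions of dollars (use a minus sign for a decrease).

-$288 million

Fed balance sheet:
  Assets:      Securities +$853M, Loans to banks −$559M
  Liabilities: Bank reserves −$169M, Currency in circulation +$463M
Commercial banking system:
  Assets:      Reserves at CB −$169M, Securities −$119M
  Liabilities: Checkable deposits +$271M, Borrowings from CB −$559M
Change in total bank assets = -$288 million.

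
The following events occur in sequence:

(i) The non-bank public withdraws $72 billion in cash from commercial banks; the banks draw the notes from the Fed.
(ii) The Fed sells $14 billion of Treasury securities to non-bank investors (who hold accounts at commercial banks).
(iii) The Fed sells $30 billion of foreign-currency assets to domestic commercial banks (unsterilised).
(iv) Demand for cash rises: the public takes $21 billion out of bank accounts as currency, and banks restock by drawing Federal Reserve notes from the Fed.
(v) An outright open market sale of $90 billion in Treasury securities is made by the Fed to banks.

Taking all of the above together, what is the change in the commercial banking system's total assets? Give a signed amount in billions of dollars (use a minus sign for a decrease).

Currency withdrawal $72 billion: bank balance sheets shrink → −$72B.
Asset sale (to non-banks) $14 billion: bank balance sheets shrink → −$14B.
FX sale $30 billion: just an asset swap on bank balance sheets → 0.
Currency withdrawal $21 billion: bank balance sheets shrink → −$21B.
OMO sale (to banks) $90 billion: just an asset swap on bank balance sheets → 0.
Net: −72 − 14 + 0 − 21 + 0 = -$107 billion.

-$107 billion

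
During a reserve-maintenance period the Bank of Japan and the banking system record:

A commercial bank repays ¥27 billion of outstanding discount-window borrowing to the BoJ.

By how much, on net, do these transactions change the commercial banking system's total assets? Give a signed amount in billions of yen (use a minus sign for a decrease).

BoJ balance sheet:
  Assets:      Loans to banks −¥27B
  Liabilities: Bank reserves −¥27B
Commercial banking system:
  Assets:      Reserves at CB −¥27B
  Liabilities: Borrowings from CB −¥27B
Change in total bank assets = -¥27 billion.

-¥27 billion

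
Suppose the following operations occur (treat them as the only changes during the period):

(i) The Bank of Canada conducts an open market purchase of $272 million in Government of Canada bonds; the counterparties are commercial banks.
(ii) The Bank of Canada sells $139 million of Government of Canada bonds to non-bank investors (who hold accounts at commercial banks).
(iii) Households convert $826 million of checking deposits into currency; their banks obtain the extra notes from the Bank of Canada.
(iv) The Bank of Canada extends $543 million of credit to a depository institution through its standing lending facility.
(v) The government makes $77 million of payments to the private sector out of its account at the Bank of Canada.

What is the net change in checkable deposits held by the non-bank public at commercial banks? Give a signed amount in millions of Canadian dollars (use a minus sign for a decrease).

OMO purchase (from banks) $272 million: the counterparty is a bank, so public deposits are unchanged → 0.
Asset sale (to non-banks) $139 million: non-bank counterparties' bank balances fall → −$139M.
Currency withdrawal $826 million: non-bank counterparties' bank balances fall → −$826M.
Discount-window loan $543 million: the counterparty is a bank, so public deposits are unchanged → 0.
Government spending $77 million: non-bank counterparties' bank balances rise → +$77M.
Net: 0 − 139 − 826 + 0 + 77 = -$888 million.

-$888 million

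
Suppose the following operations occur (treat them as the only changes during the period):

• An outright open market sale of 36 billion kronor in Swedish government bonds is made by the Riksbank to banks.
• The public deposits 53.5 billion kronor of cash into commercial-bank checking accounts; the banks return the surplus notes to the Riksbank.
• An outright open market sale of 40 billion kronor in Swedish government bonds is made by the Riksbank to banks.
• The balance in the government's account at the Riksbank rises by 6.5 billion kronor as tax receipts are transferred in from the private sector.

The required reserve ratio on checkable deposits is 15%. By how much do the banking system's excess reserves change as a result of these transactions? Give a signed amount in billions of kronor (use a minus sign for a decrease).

-36.05 billion

OMO sale (to banks) 36 billion kronor: reserves −36B, deposits 0.
Currency deposit 53.5 billion kronor: reserves +53.5B, deposits +53.5B.
OMO sale (to banks) 40 billion kronor: reserves −40B, deposits 0.
Government account inflow 6.5 billion kronor: reserves −6.5B, deposits −6.5B.
Totals: Δreserves = −29B, Δdeposits = +47B.
Δrequired reserves = 15% × +47B = +7.05B.
Δexcess reserves = Δreserves − Δrequired = −29B − (+7.05B) = -36.05 billion.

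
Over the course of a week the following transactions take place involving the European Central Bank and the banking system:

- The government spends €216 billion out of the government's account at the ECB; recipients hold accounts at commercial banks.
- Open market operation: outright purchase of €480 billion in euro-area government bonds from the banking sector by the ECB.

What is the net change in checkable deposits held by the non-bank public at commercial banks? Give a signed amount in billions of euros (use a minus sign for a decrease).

+€216 billion

Government spending €216 billion: non-bank counterparties' bank balances rise → +€216B.
OMO purchase (from banks) €480 billion: the counterparty is a bank, so public deposits are unchanged → 0.
Net: 216 + 0 = +€216 billion.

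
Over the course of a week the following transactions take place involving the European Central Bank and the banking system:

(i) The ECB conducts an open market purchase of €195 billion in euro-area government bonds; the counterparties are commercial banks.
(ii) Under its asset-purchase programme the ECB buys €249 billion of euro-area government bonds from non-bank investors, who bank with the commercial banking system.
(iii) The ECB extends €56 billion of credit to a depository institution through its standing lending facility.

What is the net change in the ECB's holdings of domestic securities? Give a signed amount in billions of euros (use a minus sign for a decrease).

OMO purchase (from banks) €195 billion: securities added to the ECB's portfolio → +€195B.
Asset purchase (from non-banks) €249 billion: securities added to the ECB's portfolio → +€249B.
Discount-window loan €56 billion: the ECB's securities portfolio is untouched → 0.
Net: 195 + 249 + 0 = +€444 billion.

+€444 billion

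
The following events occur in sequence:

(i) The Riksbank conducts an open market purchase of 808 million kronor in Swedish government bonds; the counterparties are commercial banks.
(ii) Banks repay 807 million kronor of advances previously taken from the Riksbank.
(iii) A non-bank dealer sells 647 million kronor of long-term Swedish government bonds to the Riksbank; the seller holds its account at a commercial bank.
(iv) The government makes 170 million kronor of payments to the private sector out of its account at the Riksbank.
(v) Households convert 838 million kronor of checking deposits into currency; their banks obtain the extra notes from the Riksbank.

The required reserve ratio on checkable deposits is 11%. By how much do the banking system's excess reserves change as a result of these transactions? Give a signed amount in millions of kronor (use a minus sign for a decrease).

-17.69 million

OMO purchase (from banks) 808 million kronor: reserves +808M, deposits 0.
Discount-window repayment 807 million kronor: reserves −807M, deposits 0.
Asset purchase (from non-banks) 647 million kronor: reserves +647M, deposits +647M.
Government spending 170 million kronor: reserves +170M, deposits +170M.
Currency withdrawal 838 million kronor: reserves −838M, deposits −838M.
Totals: Δreserves = −20M, Δdeposits = −21M.
Δrequired reserves = 11% × −21M = −2.31M.
Δexcess reserves = Δreserves − Δrequired = −20M − (−2.31M) = -17.69 million.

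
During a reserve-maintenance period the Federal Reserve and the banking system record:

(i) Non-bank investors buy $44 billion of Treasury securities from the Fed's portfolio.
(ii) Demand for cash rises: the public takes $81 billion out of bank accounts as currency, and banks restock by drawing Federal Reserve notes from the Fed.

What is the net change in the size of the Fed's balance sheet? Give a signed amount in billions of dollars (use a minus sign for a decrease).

-$44 billion

Fed balance sheet:
  Assets:      Securities −$44B
  Liabilities: Bank reserves −$125B, Currency in circulation +$81B
Commercial banking system:
  Assets:      Reserves at CB −$125B
  Liabilities: Checkable deposits −$125B
Change in total Fed assets = -$44 billion.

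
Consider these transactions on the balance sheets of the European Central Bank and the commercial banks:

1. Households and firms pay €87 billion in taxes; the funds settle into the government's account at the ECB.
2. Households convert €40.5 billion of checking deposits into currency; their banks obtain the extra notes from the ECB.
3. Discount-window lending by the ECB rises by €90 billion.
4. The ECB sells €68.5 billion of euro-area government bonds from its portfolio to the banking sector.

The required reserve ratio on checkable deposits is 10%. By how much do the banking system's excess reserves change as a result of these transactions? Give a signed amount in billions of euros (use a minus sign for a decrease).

-€93.25 billion

Government account inflow €87 billion: reserves −€87B, deposits −€87B.
Currency withdrawal €40.5 billion: reserves −€40.5B, deposits −€40.5B.
Discount-window loan €90 billion: reserves +€90B, deposits 0.
OMO sale (to banks) €68.5 billion: reserves −€68.5B, deposits 0.
Totals: Δreserves = −€106B, Δdeposits = −€127.5B.
Δrequired reserves = 10% × −€127.5B = −€12.75B.
Δexcess reserves = Δreserves − Δrequired = −€106B − (−€12.75B) = -€93.25 billion.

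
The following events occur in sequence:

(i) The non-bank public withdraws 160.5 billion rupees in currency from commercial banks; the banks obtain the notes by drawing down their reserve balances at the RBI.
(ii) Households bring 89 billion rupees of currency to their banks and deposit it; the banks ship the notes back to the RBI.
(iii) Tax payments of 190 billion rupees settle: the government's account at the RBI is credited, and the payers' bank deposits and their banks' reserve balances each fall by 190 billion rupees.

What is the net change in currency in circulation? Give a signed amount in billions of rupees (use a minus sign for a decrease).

+71.5 billion

Currency withdrawal 160.5 billion rupees: notes leave the central bank → +160.5B.
Currency deposit 89 billion rupees: notes return to the central bank → −89B.
Government account inflow 190 billion rupees: no currency enters or leaves circulation → 0.
Net: 160.5 − 89 + 0 = +71.5 billion.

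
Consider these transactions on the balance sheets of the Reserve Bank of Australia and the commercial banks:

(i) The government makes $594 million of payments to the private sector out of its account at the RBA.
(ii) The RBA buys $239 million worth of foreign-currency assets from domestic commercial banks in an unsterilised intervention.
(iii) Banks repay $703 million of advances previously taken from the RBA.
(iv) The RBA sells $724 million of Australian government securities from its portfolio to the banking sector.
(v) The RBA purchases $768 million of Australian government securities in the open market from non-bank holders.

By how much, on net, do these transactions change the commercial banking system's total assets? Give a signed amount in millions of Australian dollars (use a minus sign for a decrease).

Government spending $594 million: bank balance sheets expand → +$594M.
FX purchase $239 million: just an asset swap on bank balance sheets → 0.
Discount-window repayment $703 million: bank balance sheets shrink → −$703M.
OMO sale (to banks) $724 million: just an asset swap on bank balance sheets → 0.
Asset purchase (from non-banks) $768 million: bank balance sheets expand → +$768M.
Net: 594 + 0 − 703 + 0 + 768 = +$659 million.

+$659 million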